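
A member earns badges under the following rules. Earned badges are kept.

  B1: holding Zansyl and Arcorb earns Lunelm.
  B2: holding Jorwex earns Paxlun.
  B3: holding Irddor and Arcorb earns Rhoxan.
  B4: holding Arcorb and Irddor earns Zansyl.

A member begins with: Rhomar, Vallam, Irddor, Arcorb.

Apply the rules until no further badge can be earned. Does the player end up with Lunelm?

With Arcorb and Irddor, Zansyl is earned (B4).
With Zansyl and Arcorb, Lunelm is earned (B1).

Yes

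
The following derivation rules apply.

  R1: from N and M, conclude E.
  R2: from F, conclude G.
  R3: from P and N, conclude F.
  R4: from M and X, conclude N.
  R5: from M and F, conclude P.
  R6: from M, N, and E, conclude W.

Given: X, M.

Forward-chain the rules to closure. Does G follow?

G would need F (R2), but F is never established.

No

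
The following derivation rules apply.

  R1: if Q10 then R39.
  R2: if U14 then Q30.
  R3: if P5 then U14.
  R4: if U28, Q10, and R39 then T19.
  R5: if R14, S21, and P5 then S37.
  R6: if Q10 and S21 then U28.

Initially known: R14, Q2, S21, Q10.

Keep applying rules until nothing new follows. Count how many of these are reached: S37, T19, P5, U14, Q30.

1

From Q10, R1 gives R39.
Q10 and S21 hold, so U28 follows (R6).
From U28, Q10, and R39, R4 gives T19.
S37 would need R14, S21, and P5 (R5), but P5 is never established.
T19: reached.
No rule produces P5, and it is not given.
U14 would need P5 (R3), but P5 is never established.
Q30 would need U14 (R2), but U14 is never established.
Reached: T19 — 1 of the 5.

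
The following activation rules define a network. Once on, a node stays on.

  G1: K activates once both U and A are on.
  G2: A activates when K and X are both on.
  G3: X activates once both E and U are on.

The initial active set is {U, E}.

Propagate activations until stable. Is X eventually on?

E and U are on, so X activates (G3).

Yes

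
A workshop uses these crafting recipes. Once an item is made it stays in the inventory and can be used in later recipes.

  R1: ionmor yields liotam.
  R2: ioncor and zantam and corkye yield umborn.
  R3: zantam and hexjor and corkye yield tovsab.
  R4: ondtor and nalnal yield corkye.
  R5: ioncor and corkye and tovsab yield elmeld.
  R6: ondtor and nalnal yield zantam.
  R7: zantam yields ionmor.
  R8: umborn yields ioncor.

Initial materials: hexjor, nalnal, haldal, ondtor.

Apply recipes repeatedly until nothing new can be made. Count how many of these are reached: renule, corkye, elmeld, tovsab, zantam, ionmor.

4

Using R6, ondtor and nalnal make zantam.
Using R4, ondtor and nalnal make corkye.
Using R3, zantam, hexjor, and corkye make tovsab.
zantam → ionmor (R7).
No rule produces renule, and it is not given.
corkye: reached.
elmeld would need ioncor, corkye, and tovsab (R5), but ioncor is never obtained.
tovsab: reached.
zantam: reached.
ionmor: reached.
Reached: corkye, tovsab, zantam, and ionmor — 4 of the 6.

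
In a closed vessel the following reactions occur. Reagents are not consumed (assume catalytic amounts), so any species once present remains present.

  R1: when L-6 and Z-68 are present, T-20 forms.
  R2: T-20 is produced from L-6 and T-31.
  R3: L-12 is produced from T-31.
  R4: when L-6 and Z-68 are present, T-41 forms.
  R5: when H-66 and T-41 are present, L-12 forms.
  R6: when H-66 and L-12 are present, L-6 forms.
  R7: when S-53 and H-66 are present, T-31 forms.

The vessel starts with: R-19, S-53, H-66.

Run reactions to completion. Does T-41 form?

No

T-41 would need L-6 and Z-68 (R4), but Z-68 never forms.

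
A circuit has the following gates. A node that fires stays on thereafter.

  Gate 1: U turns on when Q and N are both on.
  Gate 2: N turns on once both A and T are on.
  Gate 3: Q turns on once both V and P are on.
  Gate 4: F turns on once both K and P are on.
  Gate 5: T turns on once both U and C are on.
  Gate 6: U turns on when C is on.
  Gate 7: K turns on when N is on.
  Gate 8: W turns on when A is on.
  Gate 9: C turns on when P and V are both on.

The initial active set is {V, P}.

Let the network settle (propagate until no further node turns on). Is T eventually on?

Yes

P and V are on, so C turns on (Gate 9).
Gate 6: C on → U on.
Gate 5: U and C on → T on.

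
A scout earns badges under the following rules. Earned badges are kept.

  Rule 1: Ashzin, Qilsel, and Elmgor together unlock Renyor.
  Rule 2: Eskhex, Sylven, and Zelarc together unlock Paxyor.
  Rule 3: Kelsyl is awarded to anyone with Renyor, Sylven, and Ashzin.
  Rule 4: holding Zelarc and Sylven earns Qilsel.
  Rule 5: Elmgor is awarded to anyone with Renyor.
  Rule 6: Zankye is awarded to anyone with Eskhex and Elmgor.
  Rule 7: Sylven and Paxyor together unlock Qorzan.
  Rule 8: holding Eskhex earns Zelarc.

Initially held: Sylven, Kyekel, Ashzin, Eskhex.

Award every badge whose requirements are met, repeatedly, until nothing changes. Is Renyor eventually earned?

No

Renyor would need Ashzin, Qilsel, and Elmgor (Rule 1), but Elmgor is never earned.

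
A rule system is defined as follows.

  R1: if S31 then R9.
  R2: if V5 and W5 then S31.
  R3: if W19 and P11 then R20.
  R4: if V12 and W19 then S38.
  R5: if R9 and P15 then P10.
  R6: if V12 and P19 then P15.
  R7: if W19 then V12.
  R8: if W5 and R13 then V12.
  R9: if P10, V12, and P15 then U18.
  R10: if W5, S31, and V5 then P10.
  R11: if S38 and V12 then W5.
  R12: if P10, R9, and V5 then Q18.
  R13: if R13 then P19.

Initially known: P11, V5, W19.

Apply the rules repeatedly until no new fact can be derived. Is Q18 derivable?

Yes

From W19, R7 gives V12.
V12 and W19 hold, so S38 follows (R4).
S38 and V12 hold, so W5 follows (R11).
V5 and W5 hold, so S31 follows (R2).
From W5, S31, and V5, R10 gives P10.
From S31, R1 gives R9.
From P10, R9, and V5, R12 gives Q18.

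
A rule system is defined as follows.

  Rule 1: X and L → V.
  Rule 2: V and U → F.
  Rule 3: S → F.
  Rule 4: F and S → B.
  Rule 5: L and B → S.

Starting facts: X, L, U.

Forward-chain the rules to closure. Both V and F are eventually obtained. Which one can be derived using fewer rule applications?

V: From X and L, Rule 1 gives V. [1 rule application]
F: X and L hold, so V follows (Rule 1). From V and U, Rule 2 gives F. [2 rule applications]
V needs fewer.

V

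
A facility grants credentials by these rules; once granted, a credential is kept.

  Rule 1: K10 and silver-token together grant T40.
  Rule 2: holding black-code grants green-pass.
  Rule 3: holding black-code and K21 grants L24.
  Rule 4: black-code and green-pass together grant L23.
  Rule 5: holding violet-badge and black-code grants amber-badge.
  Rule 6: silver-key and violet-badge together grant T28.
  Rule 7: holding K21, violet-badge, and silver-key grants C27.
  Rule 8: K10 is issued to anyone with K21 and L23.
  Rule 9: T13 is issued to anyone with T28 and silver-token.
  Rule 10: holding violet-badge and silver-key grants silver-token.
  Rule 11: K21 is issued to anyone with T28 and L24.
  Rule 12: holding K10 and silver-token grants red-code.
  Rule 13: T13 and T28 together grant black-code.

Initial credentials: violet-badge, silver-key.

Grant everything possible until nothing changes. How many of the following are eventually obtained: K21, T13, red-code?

Holding violet-badge and silver-key grants silver-token (Rule 10).
Holding silver-key and violet-badge grants T28 (Rule 6).
Holding T28 and silver-token grants T13 (Rule 9).
K21 would need T28 and L24 (Rule 11), but L24 is never granted.
T13: reached.
red-code would need K10 and silver-token (Rule 12), but K10 is never granted.
Reached: T13 — 1 of the 3.

1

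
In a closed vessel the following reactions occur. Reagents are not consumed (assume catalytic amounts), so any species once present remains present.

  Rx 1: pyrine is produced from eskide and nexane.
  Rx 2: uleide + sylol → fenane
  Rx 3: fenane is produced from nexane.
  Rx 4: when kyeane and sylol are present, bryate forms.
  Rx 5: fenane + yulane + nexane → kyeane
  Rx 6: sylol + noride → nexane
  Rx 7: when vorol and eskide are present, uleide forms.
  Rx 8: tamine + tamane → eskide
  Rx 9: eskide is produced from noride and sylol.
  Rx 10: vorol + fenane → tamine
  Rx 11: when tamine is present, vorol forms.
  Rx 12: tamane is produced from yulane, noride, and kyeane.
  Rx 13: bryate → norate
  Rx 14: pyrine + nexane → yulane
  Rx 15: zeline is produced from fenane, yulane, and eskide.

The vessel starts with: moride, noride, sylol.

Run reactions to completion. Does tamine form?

tamine would need vorol and fenane (Rx 10), but vorol never forms.

No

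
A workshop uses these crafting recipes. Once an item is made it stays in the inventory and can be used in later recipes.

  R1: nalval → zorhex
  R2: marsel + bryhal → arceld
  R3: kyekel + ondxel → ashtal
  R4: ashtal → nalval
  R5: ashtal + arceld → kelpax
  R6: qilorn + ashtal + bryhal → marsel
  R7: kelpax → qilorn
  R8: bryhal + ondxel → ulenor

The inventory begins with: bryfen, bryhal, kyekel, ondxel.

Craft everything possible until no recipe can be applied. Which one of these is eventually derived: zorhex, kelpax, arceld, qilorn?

kyekel + ondxel → ashtal (R3).
Using R4, ashtal makes nalval.
Using R1, nalval makes zorhex.
kelpax would need ashtal and arceld (R5), but arceld is never obtained. qilorn would need kelpax (R7), but kelpax is never obtained. arceld would need marsel and bryhal (R2), but marsel is never obtained.

zorhex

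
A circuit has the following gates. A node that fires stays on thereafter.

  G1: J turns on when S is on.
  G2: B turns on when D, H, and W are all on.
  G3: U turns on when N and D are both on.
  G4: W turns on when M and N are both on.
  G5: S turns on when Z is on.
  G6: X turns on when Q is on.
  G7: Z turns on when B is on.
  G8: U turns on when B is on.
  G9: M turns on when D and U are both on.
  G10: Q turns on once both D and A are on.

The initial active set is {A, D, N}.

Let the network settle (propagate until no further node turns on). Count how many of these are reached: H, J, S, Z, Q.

1

D and A are on, so Q turns on (G10).
No rule produces H, and it is not given.
J would need S (G1), but S never turns on.
S would need Z (G5), but Z never turns on.
Z would need B (G7), but B never turns on.
Q: reached.
Reached: Q — 1 of the 5.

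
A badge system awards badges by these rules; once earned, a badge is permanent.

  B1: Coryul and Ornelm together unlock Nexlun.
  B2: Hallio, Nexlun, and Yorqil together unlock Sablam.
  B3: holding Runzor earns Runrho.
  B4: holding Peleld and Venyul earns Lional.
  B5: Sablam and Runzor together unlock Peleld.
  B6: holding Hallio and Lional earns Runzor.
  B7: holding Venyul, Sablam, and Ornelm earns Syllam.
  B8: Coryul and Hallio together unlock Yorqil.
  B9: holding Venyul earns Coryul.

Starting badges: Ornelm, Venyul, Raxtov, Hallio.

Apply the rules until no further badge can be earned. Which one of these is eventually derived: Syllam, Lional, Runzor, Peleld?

Syllam

With Venyul, Coryul is earned (B9).
With Coryul and Hallio, Yorqil is earned (B8).
With Coryul and Ornelm, Nexlun is earned (B1).
With Hallio, Nexlun, and Yorqil, Sablam is earned (B2).
With Venyul, Sablam, and Ornelm, Syllam is earned (B7).
Peleld would need Sablam and Runzor (B5), but Runzor is never earned. Runzor would need Hallio and Lional (B6), but Lional is never earned. Lional would need Peleld and Venyul (B4), but Peleld is never earned.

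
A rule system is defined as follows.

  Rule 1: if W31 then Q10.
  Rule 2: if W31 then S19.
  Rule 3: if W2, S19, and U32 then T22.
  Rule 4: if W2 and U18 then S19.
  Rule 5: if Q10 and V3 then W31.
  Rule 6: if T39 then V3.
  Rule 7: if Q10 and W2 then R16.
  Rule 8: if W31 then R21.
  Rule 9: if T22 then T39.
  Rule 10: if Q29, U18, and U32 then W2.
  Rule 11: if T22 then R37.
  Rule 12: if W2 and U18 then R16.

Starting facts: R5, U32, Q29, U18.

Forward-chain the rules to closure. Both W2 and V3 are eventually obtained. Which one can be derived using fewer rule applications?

W2: From Q29, U18, and U32, Rule 10 gives W2. [1 rule application]
V3: From Q29, U18, and U32, Rule 10 gives W2. From W2 and U18, Rule 4 gives S19. From W2, S19, and U32, Rule 3 gives T22. From T22, Rule 9 gives T39. From T39, Rule 6 gives V3. [5 rule applications]
W2 needs fewer.

W2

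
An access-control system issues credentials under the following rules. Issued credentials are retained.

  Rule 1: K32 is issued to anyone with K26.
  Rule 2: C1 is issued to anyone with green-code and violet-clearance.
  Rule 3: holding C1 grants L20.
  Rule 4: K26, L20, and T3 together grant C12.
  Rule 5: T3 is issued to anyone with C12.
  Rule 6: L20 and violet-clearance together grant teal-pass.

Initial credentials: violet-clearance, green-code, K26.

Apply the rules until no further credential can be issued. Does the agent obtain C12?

No

C12 would need K26, L20, and T3 (Rule 4), but T3 is never granted.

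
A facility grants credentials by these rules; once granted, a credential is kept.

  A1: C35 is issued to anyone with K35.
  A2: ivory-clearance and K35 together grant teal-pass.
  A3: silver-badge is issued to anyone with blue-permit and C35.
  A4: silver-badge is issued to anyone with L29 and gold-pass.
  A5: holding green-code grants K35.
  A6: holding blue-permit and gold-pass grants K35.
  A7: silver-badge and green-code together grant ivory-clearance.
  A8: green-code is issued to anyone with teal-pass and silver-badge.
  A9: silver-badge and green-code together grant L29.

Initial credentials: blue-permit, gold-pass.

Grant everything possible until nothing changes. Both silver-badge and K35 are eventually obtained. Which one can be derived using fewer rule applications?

K35

K35: Holding blue-permit and gold-pass grants K35 (A6). [1 rule application]
silver-badge: Holding blue-permit and gold-pass grants K35 (A6). Holding K35 grants C35 (A1). Holding blue-permit and C35 grants silver-badge (A3). [3 rule applications]
K35 needs fewer.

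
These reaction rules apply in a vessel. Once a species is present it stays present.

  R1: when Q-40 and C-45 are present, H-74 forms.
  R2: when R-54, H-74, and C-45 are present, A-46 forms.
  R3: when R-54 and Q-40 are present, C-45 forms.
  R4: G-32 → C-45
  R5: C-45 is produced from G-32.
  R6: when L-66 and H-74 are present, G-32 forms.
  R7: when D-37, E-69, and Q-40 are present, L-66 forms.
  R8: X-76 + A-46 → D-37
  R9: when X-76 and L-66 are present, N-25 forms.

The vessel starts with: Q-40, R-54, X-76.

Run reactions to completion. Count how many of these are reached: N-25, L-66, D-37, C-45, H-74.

3

R-54 and Q-40 present → C-45 forms (R3).
Q-40 and C-45 present → H-74 forms (R1).
R-54, H-74, and C-45 present → A-46 forms (R2).
X-76 and A-46 present → D-37 forms (R8).
N-25 would need X-76 and L-66 (R9), but L-66 never forms.
L-66 would need D-37, E-69, and Q-40 (R7), but E-69 never forms.
D-37: reached.
C-45: reached.
H-74: reached.
Reached: D-37, C-45, and H-74 — 3 of the 5.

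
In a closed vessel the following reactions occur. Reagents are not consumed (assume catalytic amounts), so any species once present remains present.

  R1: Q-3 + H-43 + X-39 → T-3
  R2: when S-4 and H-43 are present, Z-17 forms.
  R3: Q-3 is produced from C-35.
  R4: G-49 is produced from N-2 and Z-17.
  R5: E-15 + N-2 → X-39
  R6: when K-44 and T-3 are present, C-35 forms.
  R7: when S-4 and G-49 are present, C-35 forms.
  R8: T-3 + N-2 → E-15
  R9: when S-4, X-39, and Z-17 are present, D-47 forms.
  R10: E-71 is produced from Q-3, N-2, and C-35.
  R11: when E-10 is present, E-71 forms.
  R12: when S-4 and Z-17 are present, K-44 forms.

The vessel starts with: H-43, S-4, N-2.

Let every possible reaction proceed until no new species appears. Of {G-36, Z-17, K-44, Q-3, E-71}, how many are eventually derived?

S-4 and H-43 present → Z-17 forms (R2).
N-2 and Z-17 present → G-49 forms (R4).
S-4 and Z-17 present → K-44 forms (R12).
S-4 and G-49 present → C-35 forms (R7).
C-35 present → Q-3 forms (R3).
Q-3, N-2, and C-35 present → E-71 forms (R10).
No rule produces G-36, and it is not given.
Z-17: reached.
K-44: reached.
Q-3: reached.
E-71: reached.
Reached: Z-17, K-44, Q-3, and E-71 — 4 of the 5.

4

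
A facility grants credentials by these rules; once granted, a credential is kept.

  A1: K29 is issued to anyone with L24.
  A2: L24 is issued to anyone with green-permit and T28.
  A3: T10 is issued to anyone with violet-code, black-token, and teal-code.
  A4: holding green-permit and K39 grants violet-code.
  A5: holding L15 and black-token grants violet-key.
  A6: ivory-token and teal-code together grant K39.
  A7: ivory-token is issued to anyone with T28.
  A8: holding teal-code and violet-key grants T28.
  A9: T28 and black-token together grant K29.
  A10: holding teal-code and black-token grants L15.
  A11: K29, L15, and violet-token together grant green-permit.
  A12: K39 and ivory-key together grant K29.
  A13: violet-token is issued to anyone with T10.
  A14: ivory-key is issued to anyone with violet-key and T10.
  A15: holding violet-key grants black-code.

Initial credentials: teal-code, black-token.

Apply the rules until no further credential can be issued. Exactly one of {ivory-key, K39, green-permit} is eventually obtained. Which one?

Holding teal-code and black-token grants L15 (A10).
Holding L15 and black-token grants violet-key (A5).
Holding teal-code and violet-key grants T28 (A8).
Holding T28 grants ivory-token (A7).
Holding ivory-token and teal-code grants K39 (A6).
ivory-key would need violet-key and T10 (A14), but T10 is never granted. green-permit would need K29, L15, and violet-token (A11), but violet-token is never granted.

K39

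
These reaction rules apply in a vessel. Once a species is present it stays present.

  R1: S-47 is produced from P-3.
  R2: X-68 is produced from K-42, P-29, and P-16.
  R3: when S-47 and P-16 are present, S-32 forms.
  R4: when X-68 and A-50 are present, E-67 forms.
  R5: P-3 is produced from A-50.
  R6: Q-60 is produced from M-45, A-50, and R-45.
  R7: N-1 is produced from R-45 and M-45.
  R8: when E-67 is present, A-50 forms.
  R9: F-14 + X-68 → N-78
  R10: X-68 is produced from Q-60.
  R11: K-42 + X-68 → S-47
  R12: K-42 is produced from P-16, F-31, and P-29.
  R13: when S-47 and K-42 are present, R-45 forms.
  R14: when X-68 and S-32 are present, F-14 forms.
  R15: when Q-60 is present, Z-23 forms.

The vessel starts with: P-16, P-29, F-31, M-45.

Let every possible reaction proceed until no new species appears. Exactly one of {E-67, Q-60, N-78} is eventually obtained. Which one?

P-16, F-31, and P-29 present → K-42 forms (R12).
K-42, P-29, and P-16 present → X-68 forms (R2).
K-42 and X-68 present → S-47 forms (R11).
S-47 and P-16 present → S-32 forms (R3).
X-68 and S-32 present → F-14 forms (R14).
F-14 and X-68 present → N-78 forms (R9).
Q-60 would need M-45, A-50, and R-45 (R6), but A-50 never forms. E-67 would need X-68 and A-50 (R4), but A-50 never forms.

N-78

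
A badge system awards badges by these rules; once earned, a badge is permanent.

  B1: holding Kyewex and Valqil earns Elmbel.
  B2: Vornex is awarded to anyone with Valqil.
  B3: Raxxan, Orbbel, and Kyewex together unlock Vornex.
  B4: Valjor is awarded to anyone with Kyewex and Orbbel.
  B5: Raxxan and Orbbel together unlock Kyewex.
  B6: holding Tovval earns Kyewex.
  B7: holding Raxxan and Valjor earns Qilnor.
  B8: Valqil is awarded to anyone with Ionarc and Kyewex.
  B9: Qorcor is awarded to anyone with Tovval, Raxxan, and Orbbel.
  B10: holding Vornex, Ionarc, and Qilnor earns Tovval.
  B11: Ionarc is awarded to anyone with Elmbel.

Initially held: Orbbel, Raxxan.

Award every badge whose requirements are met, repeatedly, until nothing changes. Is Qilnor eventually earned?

With Raxxan and Orbbel, Kyewex is earned (B5).
With Kyewex and Orbbel, Valjor is earned (B4).
With Raxxan and Valjor, Qilnor is earned (B7).

Yes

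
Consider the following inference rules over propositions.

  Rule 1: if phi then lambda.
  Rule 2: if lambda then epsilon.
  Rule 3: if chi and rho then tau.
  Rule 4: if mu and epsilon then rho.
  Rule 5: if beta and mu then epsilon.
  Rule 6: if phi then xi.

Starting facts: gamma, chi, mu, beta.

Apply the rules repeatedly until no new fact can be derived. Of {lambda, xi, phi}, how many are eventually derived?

0

lambda would need phi (Rule 1), but phi is never established.
xi would need phi (Rule 6), but phi is never established.
No rule produces phi, and it is not given.
None of the 3 are reached.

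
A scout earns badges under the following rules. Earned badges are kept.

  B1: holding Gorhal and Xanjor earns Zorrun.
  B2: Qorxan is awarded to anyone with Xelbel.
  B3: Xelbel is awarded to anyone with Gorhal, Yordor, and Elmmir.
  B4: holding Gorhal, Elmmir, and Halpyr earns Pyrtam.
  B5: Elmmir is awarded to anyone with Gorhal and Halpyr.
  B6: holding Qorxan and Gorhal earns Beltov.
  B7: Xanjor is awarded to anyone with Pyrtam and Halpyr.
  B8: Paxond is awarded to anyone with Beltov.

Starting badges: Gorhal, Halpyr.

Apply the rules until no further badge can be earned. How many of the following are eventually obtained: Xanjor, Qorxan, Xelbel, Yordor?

1

With Gorhal and Halpyr, Elmmir is earned (B5).
With Gorhal, Elmmir, and Halpyr, Pyrtam is earned (B4).
With Pyrtam and Halpyr, Xanjor is earned (B7).
Xanjor: reached.
Qorxan would need Xelbel (B2), but Xelbel is never earned.
Xelbel would need Gorhal, Yordor, and Elmmir (B3), but Yordor is never earned.
No rule produces Yordor, and it is not given.
Reached: Xanjor — 1 of the 4.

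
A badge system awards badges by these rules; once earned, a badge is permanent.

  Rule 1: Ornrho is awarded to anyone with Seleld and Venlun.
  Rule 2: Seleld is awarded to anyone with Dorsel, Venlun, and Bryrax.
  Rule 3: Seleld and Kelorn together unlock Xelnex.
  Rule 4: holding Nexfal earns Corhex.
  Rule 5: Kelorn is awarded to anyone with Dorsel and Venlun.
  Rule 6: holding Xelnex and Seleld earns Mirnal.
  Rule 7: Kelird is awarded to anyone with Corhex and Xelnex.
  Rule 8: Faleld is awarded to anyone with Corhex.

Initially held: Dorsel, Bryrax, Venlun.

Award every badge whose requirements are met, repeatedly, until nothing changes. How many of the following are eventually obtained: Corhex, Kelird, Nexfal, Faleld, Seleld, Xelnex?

2

With Dorsel and Venlun, Kelorn is earned (Rule 5).
With Dorsel, Venlun, and Bryrax, Seleld is earned (Rule 2).
With Seleld and Kelorn, Xelnex is earned (Rule 3).
Corhex would need Nexfal (Rule 4), but Nexfal is never earned.
Kelird would need Corhex and Xelnex (Rule 7), but Corhex is never earned.
No rule produces Nexfal, and it is not given.
Faleld would need Corhex (Rule 8), but Corhex is never earned.
Seleld: reached.
Xelnex: reached.
Reached: Seleld and Xelnex — 2 of the 6.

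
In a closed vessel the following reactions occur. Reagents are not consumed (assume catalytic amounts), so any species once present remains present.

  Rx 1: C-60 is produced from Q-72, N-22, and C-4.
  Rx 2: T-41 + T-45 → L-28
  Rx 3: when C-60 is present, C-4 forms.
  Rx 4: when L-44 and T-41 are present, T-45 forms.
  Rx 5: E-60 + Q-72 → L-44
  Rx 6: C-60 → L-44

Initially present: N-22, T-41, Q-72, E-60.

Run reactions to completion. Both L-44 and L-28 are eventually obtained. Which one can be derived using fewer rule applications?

L-44: E-60 and Q-72 present → L-44 forms (Rx 5). [1 rule application]
L-28: E-60 and Q-72 present → L-44 forms (Rx 5). L-44 and T-41 present → T-45 forms (Rx 4). T-41 and T-45 present → L-28 forms (Rx 2). [3 rule applications]
L-44 needs fewer.

L-44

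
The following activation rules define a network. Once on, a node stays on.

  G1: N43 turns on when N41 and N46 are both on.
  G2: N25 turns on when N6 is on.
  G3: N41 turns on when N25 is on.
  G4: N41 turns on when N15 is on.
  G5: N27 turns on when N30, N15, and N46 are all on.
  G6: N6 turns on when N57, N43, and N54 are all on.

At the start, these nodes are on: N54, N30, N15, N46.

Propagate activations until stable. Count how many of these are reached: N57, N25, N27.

N30, N15, and N46 are on, so N27 turns on (G5).
No rule produces N57, and it is not given.
N25 would need N6 (G2), but N6 never turns on.
N27: reached.
Reached: N27 — 1 of the 3.

1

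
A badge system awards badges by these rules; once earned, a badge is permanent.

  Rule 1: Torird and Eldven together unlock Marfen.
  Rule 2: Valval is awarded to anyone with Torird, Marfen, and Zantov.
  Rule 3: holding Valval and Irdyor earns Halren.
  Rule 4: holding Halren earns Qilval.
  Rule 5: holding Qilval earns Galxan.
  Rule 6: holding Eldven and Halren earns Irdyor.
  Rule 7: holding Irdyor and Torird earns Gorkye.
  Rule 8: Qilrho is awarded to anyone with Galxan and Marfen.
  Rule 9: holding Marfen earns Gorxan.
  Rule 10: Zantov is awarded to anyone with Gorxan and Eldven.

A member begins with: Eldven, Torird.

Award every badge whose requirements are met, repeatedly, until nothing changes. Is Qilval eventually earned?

Qilval would need Halren (Rule 4), but Halren is never earned.

No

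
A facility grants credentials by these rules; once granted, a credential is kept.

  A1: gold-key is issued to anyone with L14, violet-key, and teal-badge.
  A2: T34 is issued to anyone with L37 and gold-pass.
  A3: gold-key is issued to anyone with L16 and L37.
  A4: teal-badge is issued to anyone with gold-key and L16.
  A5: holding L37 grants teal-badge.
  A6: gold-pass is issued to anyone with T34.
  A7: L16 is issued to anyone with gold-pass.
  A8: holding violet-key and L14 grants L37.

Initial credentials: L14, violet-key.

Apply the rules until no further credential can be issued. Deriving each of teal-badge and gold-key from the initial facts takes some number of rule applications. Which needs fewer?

teal-badge

teal-badge: Holding violet-key and L14 grants L37 (A8). Holding L37 grants teal-badge (A5). [2 rule applications]
gold-key: Holding violet-key and L14 grants L37 (A8). Holding L37 grants teal-badge (A5). Holding L14, violet-key, and teal-badge grants gold-key (A1). [3 rule applications]
teal-badge needs fewer.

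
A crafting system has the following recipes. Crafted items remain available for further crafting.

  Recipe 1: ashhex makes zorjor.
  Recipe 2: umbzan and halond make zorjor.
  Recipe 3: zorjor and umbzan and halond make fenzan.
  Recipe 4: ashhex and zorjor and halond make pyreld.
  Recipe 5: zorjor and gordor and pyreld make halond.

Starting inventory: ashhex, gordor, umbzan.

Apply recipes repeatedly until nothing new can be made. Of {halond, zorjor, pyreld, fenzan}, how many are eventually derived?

1

Using Recipe 1, ashhex makes zorjor.
halond would need zorjor, gordor, and pyreld (Recipe 5), but pyreld is never obtained.
zorjor: reached.
pyreld would need ashhex, zorjor, and halond (Recipe 4), but halond is never obtained.
fenzan would need zorjor, umbzan, and halond (Recipe 3), but halond is never obtained.
Reached: zorjor — 1 of the 4.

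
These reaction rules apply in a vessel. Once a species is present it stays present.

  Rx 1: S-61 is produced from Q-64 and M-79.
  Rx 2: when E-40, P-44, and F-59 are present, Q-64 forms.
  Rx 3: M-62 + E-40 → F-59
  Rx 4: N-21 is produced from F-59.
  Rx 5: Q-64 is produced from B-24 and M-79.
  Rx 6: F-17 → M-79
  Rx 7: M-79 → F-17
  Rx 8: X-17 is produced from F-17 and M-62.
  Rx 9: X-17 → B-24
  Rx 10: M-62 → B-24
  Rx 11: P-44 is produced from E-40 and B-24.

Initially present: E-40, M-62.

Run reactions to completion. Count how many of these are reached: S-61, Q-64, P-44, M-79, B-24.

M-62 and E-40 present → F-59 forms (Rx 3).
M-62 present → B-24 forms (Rx 10).
E-40 and B-24 present → P-44 forms (Rx 11).
E-40, P-44, and F-59 present → Q-64 forms (Rx 2).
S-61 would need Q-64 and M-79 (Rx 1), but M-79 never forms.
Q-64: reached.
P-44: reached.
M-79 would need F-17 (Rx 6), but F-17 never forms.
B-24: reached.
Reached: Q-64, P-44, and B-24 — 3 of the 5.

3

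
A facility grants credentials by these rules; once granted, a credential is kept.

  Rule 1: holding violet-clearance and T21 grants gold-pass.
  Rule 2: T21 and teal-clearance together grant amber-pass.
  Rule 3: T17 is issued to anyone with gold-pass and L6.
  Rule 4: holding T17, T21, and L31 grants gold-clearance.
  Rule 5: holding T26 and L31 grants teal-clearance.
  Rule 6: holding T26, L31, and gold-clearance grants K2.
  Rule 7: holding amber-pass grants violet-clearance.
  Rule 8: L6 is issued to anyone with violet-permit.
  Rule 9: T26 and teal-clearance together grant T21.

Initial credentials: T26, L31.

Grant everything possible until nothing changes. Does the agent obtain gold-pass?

Yes

Holding T26 and L31 grants teal-clearance (Rule 5).
Holding T26 and teal-clearance grants T21 (Rule 9).
Holding T21 and teal-clearance grants amber-pass (Rule 2).
Holding amber-pass grants violet-clearance (Rule 7).
Holding violet-clearance and T21 grants gold-pass (Rule 1).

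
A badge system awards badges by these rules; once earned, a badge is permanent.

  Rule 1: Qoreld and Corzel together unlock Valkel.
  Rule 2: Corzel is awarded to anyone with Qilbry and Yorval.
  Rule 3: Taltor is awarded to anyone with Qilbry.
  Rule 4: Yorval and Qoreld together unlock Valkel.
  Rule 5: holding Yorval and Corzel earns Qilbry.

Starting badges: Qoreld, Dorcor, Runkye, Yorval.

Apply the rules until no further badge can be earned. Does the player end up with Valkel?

With Yorval and Qoreld, Valkel is earned (Rule 4).

Yes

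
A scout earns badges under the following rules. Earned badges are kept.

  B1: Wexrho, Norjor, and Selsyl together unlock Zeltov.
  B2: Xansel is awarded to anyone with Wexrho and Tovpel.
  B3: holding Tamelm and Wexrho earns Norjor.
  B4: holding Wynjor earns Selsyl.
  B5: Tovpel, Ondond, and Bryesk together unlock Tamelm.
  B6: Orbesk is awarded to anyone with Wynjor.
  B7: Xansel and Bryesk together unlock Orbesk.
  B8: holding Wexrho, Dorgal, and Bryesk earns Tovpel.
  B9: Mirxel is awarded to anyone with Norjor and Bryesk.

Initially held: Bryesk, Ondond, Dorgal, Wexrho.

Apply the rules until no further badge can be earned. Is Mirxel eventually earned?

Yes

With Wexrho, Dorgal, and Bryesk, Tovpel is earned (B8).
With Tovpel, Ondond, and Bryesk, Tamelm is earned (B5).
With Tamelm and Wexrho, Norjor is earned (B3).
With Norjor and Bryesk, Mirxel is earned (B9).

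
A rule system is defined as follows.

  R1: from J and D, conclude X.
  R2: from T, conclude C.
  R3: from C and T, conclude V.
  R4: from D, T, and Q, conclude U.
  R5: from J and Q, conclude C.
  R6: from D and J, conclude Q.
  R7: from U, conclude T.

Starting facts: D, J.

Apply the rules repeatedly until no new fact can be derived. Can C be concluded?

From D and J, R6 gives Q.
From J and Q, R5 gives C.

Yes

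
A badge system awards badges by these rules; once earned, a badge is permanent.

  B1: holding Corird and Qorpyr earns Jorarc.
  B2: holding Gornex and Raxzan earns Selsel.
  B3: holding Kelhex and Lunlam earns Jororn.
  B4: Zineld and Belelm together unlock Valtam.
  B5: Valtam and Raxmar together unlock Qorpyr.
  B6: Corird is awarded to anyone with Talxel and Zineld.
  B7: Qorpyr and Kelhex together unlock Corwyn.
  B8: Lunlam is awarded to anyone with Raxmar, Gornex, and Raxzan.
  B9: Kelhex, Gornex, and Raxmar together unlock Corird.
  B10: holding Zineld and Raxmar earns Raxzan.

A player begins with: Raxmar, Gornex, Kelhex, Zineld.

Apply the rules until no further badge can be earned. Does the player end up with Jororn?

With Zineld and Raxmar, Raxzan is earned (B10).
With Raxmar, Gornex, and Raxzan, Lunlam is earned (B8).
With Kelhex and Lunlam, Jororn is earned (B3).

Yes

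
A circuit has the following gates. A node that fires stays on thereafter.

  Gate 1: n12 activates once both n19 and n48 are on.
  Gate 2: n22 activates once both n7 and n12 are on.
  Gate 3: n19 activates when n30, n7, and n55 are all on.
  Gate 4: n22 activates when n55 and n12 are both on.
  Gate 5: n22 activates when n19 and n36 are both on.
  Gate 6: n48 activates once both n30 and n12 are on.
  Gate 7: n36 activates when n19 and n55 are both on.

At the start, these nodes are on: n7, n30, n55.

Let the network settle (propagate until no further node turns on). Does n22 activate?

n30, n7, and n55 are on, so n19 activates (Gate 3).
n19 and n55 are on, so n36 activates (Gate 7).
Gate 5: n19 and n36 on → n22 on.

Yes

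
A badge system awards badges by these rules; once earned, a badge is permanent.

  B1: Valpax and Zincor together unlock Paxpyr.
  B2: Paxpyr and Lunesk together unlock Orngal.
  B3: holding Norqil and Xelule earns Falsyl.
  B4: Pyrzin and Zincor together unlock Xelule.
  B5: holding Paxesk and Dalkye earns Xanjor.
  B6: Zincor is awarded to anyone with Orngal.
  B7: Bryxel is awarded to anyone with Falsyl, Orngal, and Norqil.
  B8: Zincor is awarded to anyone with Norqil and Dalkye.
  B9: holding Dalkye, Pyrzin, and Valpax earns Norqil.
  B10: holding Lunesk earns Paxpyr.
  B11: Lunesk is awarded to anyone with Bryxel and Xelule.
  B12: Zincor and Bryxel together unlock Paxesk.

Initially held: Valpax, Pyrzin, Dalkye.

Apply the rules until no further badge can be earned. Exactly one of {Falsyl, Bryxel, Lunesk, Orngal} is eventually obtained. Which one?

With Dalkye, Pyrzin, and Valpax, Norqil is earned (B9).
With Norqil and Dalkye, Zincor is earned (B8).
With Pyrzin and Zincor, Xelule is earned (B4).
With Norqil and Xelule, Falsyl is earned (B3).
Orngal would need Paxpyr and Lunesk (B2), but Lunesk is never earned. Bryxel would need Falsyl, Orngal, and Norqil (B7), but Orngal is never earned. Lunesk would need Bryxel and Xelule (B11), but Bryxel is never earned.

Falsyl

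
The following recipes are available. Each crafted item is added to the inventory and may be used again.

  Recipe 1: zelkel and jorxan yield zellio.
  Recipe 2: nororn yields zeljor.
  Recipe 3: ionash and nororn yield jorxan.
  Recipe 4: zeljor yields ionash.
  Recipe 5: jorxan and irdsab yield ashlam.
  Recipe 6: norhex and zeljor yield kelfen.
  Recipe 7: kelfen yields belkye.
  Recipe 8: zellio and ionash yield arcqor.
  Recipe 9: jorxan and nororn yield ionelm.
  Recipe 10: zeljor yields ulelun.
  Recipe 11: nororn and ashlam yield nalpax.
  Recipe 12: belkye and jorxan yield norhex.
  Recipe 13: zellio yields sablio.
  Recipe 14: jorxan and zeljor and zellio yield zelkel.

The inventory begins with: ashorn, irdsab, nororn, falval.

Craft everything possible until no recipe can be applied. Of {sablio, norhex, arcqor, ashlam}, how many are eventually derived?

nororn → zeljor (Recipe 2).
zeljor → ionash (Recipe 4).
ionash and nororn → jorxan (Recipe 3).
jorxan and irdsab → ashlam (Recipe 5).
sablio would need zellio (Recipe 13), but zellio is never obtained.
norhex would need belkye and jorxan (Recipe 12), but belkye is never obtained.
arcqor would need zellio and ionash (Recipe 8), but zellio is never obtained.
ashlam: reached.
Reached: ashlam — 1 of the 4.

1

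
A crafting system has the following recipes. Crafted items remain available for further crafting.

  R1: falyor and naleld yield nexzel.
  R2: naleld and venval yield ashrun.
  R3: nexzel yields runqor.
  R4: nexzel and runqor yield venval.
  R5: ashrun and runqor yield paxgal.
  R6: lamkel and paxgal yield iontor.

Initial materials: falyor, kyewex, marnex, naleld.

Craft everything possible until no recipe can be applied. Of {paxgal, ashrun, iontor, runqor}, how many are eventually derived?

3

Using R1, falyor and naleld make nexzel.
Using R3, nexzel makes runqor.
nexzel and runqor → venval (R4).
Using R2, naleld and venval make ashrun.
Using R5, ashrun and runqor make paxgal.
paxgal: reached.
ashrun: reached.
iontor would need lamkel and paxgal (R6), but lamkel is never obtained.
runqor: reached.
Reached: paxgal, ashrun, and runqor — 3 of the 4.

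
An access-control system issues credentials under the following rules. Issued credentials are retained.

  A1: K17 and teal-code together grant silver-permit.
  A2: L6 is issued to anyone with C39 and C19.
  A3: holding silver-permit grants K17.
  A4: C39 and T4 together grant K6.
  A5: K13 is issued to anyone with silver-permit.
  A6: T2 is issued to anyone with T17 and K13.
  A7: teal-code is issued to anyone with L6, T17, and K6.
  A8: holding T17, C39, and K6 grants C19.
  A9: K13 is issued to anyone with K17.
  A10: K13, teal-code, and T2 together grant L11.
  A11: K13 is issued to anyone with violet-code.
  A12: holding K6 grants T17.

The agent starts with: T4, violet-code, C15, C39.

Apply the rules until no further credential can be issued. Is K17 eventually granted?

K17 would need silver-permit (A3), but silver-permit is never granted.

No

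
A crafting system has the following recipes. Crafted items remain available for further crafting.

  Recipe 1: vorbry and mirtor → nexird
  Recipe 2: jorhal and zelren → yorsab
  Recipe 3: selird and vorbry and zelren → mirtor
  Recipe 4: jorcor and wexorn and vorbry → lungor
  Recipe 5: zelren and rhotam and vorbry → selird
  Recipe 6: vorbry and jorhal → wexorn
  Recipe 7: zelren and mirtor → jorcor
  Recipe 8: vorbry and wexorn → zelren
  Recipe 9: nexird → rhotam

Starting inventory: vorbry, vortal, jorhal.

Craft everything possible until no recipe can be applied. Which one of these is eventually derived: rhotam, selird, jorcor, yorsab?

yorsab

vorbry and jorhal → wexorn (Recipe 6).
Using Recipe 8, vorbry and wexorn make zelren.
Using Recipe 2, jorhal and zelren make yorsab.
rhotam would need nexird (Recipe 9), but nexird is never obtained. selird would need zelren, rhotam, and vorbry (Recipe 5), but rhotam is never obtained. jorcor would need zelren and mirtor (Recipe 7), but mirtor is never obtained.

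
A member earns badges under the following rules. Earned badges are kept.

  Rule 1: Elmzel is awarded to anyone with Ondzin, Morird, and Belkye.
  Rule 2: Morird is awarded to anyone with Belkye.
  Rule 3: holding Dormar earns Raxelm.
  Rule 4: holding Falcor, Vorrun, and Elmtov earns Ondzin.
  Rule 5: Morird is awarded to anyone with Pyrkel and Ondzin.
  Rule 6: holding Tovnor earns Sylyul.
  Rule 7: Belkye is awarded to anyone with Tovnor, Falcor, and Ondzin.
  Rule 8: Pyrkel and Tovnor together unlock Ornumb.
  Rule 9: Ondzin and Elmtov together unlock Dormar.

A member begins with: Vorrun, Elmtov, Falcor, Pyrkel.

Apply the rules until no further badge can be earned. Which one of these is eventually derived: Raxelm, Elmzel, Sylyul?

Raxelm

With Falcor, Vorrun, and Elmtov, Ondzin is earned (Rule 4).
With Ondzin and Elmtov, Dormar is earned (Rule 9).
With Dormar, Raxelm is earned (Rule 3).
Sylyul would need Tovnor (Rule 6), but Tovnor is never earned. Elmzel would need Ondzin, Morird, and Belkye (Rule 1), but Belkye is never earned.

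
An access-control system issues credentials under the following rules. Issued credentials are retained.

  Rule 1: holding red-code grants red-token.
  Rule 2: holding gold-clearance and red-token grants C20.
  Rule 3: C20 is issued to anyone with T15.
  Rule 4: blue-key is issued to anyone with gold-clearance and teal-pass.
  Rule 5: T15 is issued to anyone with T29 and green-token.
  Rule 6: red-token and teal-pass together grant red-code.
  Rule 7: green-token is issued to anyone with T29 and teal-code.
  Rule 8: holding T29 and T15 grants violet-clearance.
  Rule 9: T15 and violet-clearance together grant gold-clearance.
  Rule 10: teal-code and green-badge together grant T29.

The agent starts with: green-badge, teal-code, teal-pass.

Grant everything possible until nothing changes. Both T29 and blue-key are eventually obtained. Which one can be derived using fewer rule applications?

T29

T29: Holding teal-code and green-badge grants T29 (Rule 10). [1 rule application]
blue-key: Holding teal-code and green-badge grants T29 (Rule 10). Holding T29 and teal-code grants green-token (Rule 7). Holding T29 and green-token grants T15 (Rule 5). Holding T29 and T15 grants violet-clearance (Rule 8). Holding T15 and violet-clearance grants gold-clearance (Rule 9). Holding gold-clearance and teal-pass grants blue-key (Rule 4). [6 rule applications]
T29 needs fewer.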